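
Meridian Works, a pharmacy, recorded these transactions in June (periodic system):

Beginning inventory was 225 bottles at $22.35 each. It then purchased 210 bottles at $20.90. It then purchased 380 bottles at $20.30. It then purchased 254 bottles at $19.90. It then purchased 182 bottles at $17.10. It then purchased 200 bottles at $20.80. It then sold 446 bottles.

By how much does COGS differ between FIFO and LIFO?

$1,095.25

FIFO COGS: 225 @ $22.35 + 210 @ $20.90 + 11 @ $20.30 = $9,641.05
LIFO COGS: 200 @ $20.80 + 182 @ $17.10 + 64 @ $19.90 = $8,545.80
Difference = |$9,641.05 − $8,545.80| = $1,095.25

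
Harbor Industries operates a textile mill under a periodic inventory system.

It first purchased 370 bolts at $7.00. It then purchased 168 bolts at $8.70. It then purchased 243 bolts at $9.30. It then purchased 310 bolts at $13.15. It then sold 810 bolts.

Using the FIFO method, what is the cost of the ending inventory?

Ending inventory = $3,695.15

Sale 1 (810) [FIFO — oldest first]: 370 @ $7.00 + 168 @ $8.70 + 243 @ $9.30 + 29 @ $13.15 = $6,692.85
Ending inventory: 281 @ $13.15 = $3,695.15
Check: goods available $10,388.00 = COGS $6,692.85 + ending $3,695.15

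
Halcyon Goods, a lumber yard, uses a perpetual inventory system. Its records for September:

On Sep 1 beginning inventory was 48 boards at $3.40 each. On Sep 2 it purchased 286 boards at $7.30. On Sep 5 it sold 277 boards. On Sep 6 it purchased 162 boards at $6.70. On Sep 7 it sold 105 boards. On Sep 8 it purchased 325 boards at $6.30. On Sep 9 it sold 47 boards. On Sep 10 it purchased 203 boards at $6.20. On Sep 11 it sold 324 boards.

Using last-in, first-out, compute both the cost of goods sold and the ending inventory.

Sep 5, 277 sold [LIFO — newest first]: 277 @ $7.30 = $2,022.10
Sep 7, 105 sold [LIFO — newest first]: 105 @ $6.70 = $703.50
Sep 9, 47 sold [LIFO — newest first]: 47 @ $6.30 = $296.10
Sep 11, 324 sold [LIFO — newest first]: 203 @ $6.20 + 121 @ $6.30 = $2,020.90
Total COGS = $2,022.10 + $703.50 + $296.10 + $2,020.90 = $5,042.60
Ending inventory: 48 @ $3.40 + 9 @ $7.30 + 57 @ $6.70 + 157 @ $6.30 = $1,599.90

COGS = $5,042.60; ending inventory = $1,599.90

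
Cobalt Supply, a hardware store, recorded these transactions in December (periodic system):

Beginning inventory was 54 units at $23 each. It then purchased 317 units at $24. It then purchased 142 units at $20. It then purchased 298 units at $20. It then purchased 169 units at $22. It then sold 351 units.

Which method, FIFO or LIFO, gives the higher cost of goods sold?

FIFO COGS: 54 @ $23 + 297 @ $24 = $8,370
LIFO COGS: 169 @ $22 + 182 @ $20 = $7,358

FIFO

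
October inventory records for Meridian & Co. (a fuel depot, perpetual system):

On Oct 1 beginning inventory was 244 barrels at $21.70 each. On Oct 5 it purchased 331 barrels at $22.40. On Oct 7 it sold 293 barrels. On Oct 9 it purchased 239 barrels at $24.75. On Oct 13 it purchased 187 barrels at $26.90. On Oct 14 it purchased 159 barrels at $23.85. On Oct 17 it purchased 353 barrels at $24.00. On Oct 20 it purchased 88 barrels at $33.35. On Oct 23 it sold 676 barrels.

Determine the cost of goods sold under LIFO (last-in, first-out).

COGS = $23,806.55

Oct 7, 293 sold [LIFO — newest first]: 293 @ $22.40 = $6,563.20
Oct 23, 676 sold [LIFO — newest first]: 88 @ $33.35 + 353 @ $24.00 + 159 @ $23.85 + 76 @ $26.90 = $17,243.35
Total COGS = $6,563.20 + $17,243.35 = $23,806.55
Ending inventory: 244 @ $21.70 + 38 @ $22.40 + 239 @ $24.75 + 111 @ $26.90 = $15,047.15
Check: goods available $38,853.70 = COGS $23,806.55 + ending $15,047.15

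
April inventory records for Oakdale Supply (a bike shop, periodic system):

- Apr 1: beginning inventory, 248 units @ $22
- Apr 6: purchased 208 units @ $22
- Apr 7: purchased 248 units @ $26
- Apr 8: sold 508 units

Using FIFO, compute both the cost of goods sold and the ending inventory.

COGS = $11,384; ending inventory = $5,096

Apr 8, 508 sold [FIFO — oldest first]: 248 @ $22 + 208 @ $22 + 52 @ $26 = $11,384
Ending inventory: 196 @ $26 = $5,096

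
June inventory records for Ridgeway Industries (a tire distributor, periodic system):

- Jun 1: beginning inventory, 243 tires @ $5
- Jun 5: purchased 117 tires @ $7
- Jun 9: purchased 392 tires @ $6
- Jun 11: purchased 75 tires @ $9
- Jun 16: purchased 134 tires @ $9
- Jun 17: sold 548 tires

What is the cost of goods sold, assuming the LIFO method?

COGS = $3,915

Jun 17, 548 sold [LIFO — newest first]: 134 @ $9 + 75 @ $9 + 339 @ $6 = $3,915
Ending inventory: 243 @ $5 + 117 @ $7 + 53 @ $6 = $2,352
Check: goods available $6,267 = COGS $3,915 + ending $2,352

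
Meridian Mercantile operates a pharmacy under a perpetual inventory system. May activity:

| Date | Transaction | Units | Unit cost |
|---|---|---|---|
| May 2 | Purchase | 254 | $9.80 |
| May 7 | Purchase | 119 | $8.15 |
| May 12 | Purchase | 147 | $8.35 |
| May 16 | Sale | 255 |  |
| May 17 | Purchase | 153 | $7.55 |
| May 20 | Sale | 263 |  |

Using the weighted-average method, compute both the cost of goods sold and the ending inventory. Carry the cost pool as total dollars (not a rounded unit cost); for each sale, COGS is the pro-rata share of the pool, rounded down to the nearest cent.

After May 2: 254 on hand, pool $2,489.20 (≈ $9.8000 each)
After May 7: 373 on hand, pool $3,459.05 (≈ $9.2736 each)
After May 12: 520 on hand, pool $4,686.50 (≈ $9.0125 each)
May 16, sell 255: 255/520 × $4,686.50 → $2,298.18
After May 17: 418 on hand, pool $3,543.47 (≈ $8.4772 each)
May 20, sell 263: 263/418 × $3,543.47 → $2,229.50
Total COGS = $2,298.18 + $2,229.50 = $4,527.68
Ending inventory (cost pool remaining) = $1,313.97
Check: goods available $5,841.65 = COGS $4,527.68 + ending $1,313.97

COGS = $4,527.68; ending inventory = $1,313.97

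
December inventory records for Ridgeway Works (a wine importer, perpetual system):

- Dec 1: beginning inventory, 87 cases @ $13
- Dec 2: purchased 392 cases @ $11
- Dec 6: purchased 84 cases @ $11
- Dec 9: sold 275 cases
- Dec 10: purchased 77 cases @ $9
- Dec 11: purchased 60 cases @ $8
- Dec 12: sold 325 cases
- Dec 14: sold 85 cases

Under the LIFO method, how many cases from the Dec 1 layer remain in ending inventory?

15

Dec 9, 275 sold [LIFO — newest first]: 84 @ $11 + 191 @ $11 = $3,025
Dec 12, 325 sold [LIFO — newest first]: 60 @ $8 + 77 @ $9 + 188 @ $11 = $3,241
Dec 14, 85 sold [LIFO — newest first]: 13 @ $11 + 72 @ $13 = $1,079
Total COGS = $3,025 + $3,241 + $1,079 = $7,345
Ending inventory: 15 @ $13 = $195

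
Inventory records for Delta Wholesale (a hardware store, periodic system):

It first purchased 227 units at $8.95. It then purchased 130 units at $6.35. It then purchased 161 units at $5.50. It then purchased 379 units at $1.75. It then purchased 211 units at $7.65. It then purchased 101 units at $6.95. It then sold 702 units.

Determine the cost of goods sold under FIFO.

Sale 1 (702) [FIFO — oldest first]: 227 @ $8.95 + 130 @ $6.35 + 161 @ $5.50 + 184 @ $1.75 = $4,064.65
Ending inventory: 195 @ $1.75 + 211 @ $7.65 + 101 @ $6.95 = $2,657.35

COGS = $4,064.65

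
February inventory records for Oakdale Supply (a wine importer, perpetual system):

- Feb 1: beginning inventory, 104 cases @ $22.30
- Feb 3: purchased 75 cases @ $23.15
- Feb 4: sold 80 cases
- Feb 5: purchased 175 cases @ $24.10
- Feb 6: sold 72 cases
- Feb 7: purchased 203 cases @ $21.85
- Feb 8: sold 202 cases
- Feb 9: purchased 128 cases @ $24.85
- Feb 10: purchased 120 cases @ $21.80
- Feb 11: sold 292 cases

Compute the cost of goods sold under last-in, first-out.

COGS = $14,851.60

Feb 4, 80 sold [LIFO — newest first]: 75 @ $23.15 + 5 @ $22.30 = $1,847.75
Feb 6, 72 sold [LIFO — newest first]: 72 @ $24.10 = $1,735.20
Feb 8, 202 sold [LIFO — newest first]: 202 @ $21.85 = $4,413.70
Feb 11, 292 sold [LIFO — newest first]: 120 @ $21.80 + 128 @ $24.85 + 1 @ $21.85 + 43 @ $24.10 = $6,854.95
Total COGS = $1,847.75 + $1,735.20 + $4,413.70 + $6,854.95 = $14,851.60
Ending inventory: 99 @ $22.30 + 60 @ $24.10 = $3,653.70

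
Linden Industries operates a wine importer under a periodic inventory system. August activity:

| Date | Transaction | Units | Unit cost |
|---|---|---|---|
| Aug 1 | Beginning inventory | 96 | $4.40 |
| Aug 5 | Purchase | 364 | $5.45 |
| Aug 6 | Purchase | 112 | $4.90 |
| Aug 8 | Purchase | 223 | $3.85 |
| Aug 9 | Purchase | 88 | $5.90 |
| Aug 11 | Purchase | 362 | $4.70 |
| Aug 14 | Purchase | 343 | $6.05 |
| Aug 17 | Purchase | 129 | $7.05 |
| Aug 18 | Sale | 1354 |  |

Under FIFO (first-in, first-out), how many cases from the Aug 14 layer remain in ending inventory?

Aug 18, 1354 sold [FIFO — oldest first]: 96 @ $4.40 + 364 @ $5.45 + 112 @ $4.90 + 223 @ $3.85 + 88 @ $5.90 + 362 @ $4.70 + 109 @ $6.05 = $6,693.60
Ending inventory: 234 @ $6.05 + 129 @ $7.05 = $2,325.15

234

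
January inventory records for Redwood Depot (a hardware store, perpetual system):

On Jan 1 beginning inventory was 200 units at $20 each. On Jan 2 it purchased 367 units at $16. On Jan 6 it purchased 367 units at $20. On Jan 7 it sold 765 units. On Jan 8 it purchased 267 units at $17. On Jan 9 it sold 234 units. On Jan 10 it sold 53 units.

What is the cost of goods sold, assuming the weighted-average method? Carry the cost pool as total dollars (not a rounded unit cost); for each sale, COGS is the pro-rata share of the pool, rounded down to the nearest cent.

COGS = $19,135.50

After Jan 1: 200 on hand, pool $4,000.00 (≈ $20.0000 each)
After Jan 2: 567 on hand, pool $9,872.00 (≈ $17.4109 each)
After Jan 6: 934 on hand, pool $17,212.00 (≈ $18.4283 each)
Jan 7, sell 765: 765/934 × $17,212.00 → $14,097.62
After Jan 8: 436 on hand, pool $7,653.38 (≈ $17.5536 each)
Jan 9, sell 234: 234/436 × $7,653.38 → $4,107.54
Jan 10, sell 53: 53/202 × $3,545.84 → $930.34
Total COGS = $14,097.62 + $4,107.54 + $930.34 = $19,135.50
Ending inventory (cost pool remaining) = $2,615.50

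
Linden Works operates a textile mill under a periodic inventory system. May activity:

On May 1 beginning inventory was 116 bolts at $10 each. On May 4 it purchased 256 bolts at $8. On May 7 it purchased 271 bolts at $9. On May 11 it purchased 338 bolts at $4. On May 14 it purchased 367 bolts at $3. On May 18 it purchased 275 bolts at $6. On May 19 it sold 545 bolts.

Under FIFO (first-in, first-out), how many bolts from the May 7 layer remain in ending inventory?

May 19, 545 sold [FIFO — oldest first]: 116 @ $10 + 256 @ $8 + 173 @ $9 = $4,765
Ending inventory: 98 @ $9 + 338 @ $4 + 367 @ $3 + 275 @ $6 = $4,985
Check: goods available $9,750 = COGS $4,765 + ending $4,985

98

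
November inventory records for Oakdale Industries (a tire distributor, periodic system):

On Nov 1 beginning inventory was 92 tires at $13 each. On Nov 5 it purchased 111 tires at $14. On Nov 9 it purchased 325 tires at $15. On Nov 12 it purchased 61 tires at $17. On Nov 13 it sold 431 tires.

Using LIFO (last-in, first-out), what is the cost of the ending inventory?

Ending inventory = $2,120

Nov 13, 431 sold [LIFO — newest first]: 61 @ $17 + 325 @ $15 + 45 @ $14 = $6,542
Ending inventory: 92 @ $13 + 66 @ $14 = $2,120
Check: goods available $8,662 = COGS $6,542 + ending $2,120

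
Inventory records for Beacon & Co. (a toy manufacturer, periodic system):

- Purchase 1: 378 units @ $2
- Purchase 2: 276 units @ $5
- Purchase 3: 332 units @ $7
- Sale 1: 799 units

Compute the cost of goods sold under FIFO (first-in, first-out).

COGS = $3,151

Sale 1 (799) [FIFO — oldest first]: 378 @ $2 + 276 @ $5 + 145 @ $7 = $3,151
Ending inventory: 187 @ $7 = $1,309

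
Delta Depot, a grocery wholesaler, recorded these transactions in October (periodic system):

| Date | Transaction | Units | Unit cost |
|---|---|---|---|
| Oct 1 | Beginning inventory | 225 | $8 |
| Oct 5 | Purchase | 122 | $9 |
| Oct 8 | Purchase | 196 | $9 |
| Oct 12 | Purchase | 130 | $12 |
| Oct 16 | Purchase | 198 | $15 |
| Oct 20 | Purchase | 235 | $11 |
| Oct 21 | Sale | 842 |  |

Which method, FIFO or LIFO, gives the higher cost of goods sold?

LIFO

FIFO COGS: 225 @ $8 + 122 @ $9 + 196 @ $9 + 130 @ $12 + 169 @ $15 = $8,757
LIFO COGS: 235 @ $11 + 198 @ $15 + 130 @ $12 + 196 @ $9 + 83 @ $9 = $9,626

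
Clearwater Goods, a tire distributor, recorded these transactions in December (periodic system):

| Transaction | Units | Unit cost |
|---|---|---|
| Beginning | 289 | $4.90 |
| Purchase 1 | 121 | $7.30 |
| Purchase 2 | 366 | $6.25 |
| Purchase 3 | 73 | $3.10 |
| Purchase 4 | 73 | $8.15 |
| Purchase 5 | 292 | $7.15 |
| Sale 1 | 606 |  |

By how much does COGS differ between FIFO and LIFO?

$434.65

FIFO COGS: 289 @ $4.90 + 121 @ $7.30 + 196 @ $6.25 = $3,524.40
LIFO COGS: 292 @ $7.15 + 73 @ $8.15 + 73 @ $3.10 + 168 @ $6.25 = $3,959.05
Difference = |$3,524.40 − $3,959.05| = $434.65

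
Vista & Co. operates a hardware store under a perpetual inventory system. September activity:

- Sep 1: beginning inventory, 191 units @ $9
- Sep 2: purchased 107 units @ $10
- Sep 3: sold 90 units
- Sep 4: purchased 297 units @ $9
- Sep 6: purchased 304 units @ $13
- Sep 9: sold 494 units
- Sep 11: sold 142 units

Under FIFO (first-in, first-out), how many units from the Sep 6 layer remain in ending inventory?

Sep 3, 90 sold [FIFO — oldest first]: 90 @ $9 = $810
Sep 9, 494 sold [FIFO — oldest first]: 101 @ $9 + 107 @ $10 + 286 @ $9 = $4,553
Sep 11, 142 sold [FIFO — oldest first]: 11 @ $9 + 131 @ $13 = $1,802
Total COGS = $810 + $4,553 + $1,802 = $7,165
Ending inventory: 173 @ $13 = $2,249
Check: goods available $9,414 = COGS $7,165 + ending $2,249

173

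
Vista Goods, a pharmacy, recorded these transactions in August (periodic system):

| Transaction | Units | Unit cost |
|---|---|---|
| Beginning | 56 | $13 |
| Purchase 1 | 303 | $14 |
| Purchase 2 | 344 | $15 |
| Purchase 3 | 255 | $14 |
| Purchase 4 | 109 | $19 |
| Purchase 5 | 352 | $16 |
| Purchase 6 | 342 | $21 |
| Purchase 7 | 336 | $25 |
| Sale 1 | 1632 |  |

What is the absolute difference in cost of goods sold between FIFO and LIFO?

FIFO COGS: 56 @ $13 + 303 @ $14 + 344 @ $15 + 255 @ $14 + 109 @ $19 + 352 @ $16 + 213 @ $21 = $25,876
LIFO COGS: 336 @ $25 + 342 @ $21 + 352 @ $16 + 109 @ $19 + 255 @ $14 + 238 @ $15 = $30,425
Difference = |$25,876 − $30,425| = $4,549

$4,549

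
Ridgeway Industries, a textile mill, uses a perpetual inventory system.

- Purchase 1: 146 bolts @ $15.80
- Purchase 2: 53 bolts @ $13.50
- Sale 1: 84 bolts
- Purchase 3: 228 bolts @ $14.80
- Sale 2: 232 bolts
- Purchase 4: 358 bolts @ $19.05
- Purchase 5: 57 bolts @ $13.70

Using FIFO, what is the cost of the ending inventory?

Ending inventory = $9,243.60

Sale 1 (84) [FIFO — oldest first]: 84 @ $15.80 = $1,327.20
Sale 2 (232) [FIFO — oldest first]: 62 @ $15.80 + 53 @ $13.50 + 117 @ $14.80 = $3,426.70
Total COGS = $1,327.20 + $3,426.70 = $4,753.90
Ending inventory: 111 @ $14.80 + 358 @ $19.05 + 57 @ $13.70 = $9,243.60
Check: goods available $13,997.50 = COGS $4,753.90 + ending $9,243.60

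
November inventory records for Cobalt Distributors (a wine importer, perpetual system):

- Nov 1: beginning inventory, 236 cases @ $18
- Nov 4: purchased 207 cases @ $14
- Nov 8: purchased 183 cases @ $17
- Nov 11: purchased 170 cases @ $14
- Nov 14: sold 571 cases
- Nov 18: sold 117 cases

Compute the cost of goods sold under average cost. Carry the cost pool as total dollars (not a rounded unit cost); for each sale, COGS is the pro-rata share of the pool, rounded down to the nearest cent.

COGS = $10,922.43

After Nov 1: 236 on hand, pool $4,248.00 (≈ $18.0000 each)
After Nov 4: 443 on hand, pool $7,146.00 (≈ $16.1309 each)
After Nov 8: 626 on hand, pool $10,257.00 (≈ $16.3850 each)
After Nov 11: 796 on hand, pool $12,637.00 (≈ $15.8756 each)
Nov 14, sell 571: 571/796 × $12,637.00 → $9,064.98
Nov 18, sell 117: 117/225 × $3,572.02 → $1,857.45
Total COGS = $9,064.98 + $1,857.45 = $10,922.43
Ending inventory (cost pool remaining) = $1,714.57
Check: goods available $12,637.00 = COGS $10,922.43 + ending $1,714.57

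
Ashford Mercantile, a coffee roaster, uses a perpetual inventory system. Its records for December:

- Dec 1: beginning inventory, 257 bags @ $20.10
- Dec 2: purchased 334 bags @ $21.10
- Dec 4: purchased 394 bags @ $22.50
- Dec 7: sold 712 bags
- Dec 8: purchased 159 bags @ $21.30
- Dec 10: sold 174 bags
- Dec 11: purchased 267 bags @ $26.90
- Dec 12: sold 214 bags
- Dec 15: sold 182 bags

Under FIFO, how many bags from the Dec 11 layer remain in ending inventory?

129

Dec 7, 712 sold [FIFO — oldest first]: 257 @ $20.10 + 334 @ $21.10 + 121 @ $22.50 = $14,935.60
Dec 10, 174 sold [FIFO — oldest first]: 174 @ $22.50 = $3,915.00
Dec 12, 214 sold [FIFO — oldest first]: 99 @ $22.50 + 115 @ $21.30 = $4,677.00
Dec 15, 182 sold [FIFO — oldest first]: 44 @ $21.30 + 138 @ $26.90 = $4,649.40
Total COGS = $14,935.60 + $3,915.00 + $4,677.00 + $4,649.40 = $28,177.00
Ending inventory: 129 @ $26.90 = $3,470.10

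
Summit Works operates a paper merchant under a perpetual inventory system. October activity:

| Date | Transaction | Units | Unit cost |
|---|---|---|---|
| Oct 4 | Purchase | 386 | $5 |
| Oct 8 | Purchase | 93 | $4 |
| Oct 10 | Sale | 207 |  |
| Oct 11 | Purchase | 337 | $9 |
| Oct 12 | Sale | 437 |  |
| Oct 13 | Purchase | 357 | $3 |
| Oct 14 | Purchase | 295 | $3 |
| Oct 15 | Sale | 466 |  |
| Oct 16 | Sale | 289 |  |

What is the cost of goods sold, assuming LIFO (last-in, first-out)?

COGS = $6,946

Oct 10, 207 sold [LIFO — newest first]: 93 @ $4 + 114 @ $5 = $942
Oct 12, 437 sold [LIFO — newest first]: 337 @ $9 + 100 @ $5 = $3,533
Oct 15, 466 sold [LIFO — newest first]: 295 @ $3 + 171 @ $3 = $1,398
Oct 16, 289 sold [LIFO — newest first]: 186 @ $3 + 103 @ $5 = $1,073
Total COGS = $942 + $3,533 + $1,398 + $1,073 = $6,946
Ending inventory: 69 @ $5 = $345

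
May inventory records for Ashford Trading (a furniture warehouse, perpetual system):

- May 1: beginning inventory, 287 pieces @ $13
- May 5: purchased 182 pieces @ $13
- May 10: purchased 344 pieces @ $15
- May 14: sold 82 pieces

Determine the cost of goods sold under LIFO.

May 14, 82 sold [LIFO — newest first]: 82 @ $15 = $1,230
Ending inventory: 287 @ $13 + 182 @ $13 + 262 @ $15 = $10,027

COGS = $1,230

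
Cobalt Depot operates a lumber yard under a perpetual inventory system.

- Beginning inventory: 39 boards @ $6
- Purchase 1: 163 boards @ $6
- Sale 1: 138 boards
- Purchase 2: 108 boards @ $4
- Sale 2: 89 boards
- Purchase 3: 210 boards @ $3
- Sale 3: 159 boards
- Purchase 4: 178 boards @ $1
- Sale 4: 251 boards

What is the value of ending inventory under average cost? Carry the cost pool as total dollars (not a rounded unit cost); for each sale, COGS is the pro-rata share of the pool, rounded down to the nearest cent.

After Beginning: 39 on hand, pool $234.00 (≈ $6.0000 each)
After Purchase 1: 202 on hand, pool $1,212.00 (≈ $6.0000 each)
Sale 1, sell 138: 138/202 × $1,212.00 → $828.00
After Purchase 2: 172 on hand, pool $816.00 (≈ $4.7442 each)
Sale 2, sell 89: 89/172 × $816.00 → $422.23
After Purchase 3: 293 on hand, pool $1,023.77 (≈ $3.4941 each)
Sale 3, sell 159: 159/293 × $1,023.77 → $555.56
After Purchase 4: 312 on hand, pool $646.21 (≈ $2.0712 each)
Sale 4, sell 251: 251/312 × $646.21 → $519.86
Total COGS = $828.00 + $422.23 + $555.56 + $519.86 = $2,325.65
Ending inventory (cost pool remaining) = $126.35
Check: goods available $2,452.00 = COGS $2,325.65 + ending $126.35

Ending inventory = $126.35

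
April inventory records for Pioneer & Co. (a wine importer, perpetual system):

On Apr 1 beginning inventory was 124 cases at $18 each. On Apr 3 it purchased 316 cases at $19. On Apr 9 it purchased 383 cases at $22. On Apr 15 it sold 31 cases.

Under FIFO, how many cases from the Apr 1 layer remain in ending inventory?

Apr 15, 31 sold [FIFO — oldest first]: 31 @ $18 = $558
Ending inventory: 93 @ $18 + 316 @ $19 + 383 @ $22 = $16,104

93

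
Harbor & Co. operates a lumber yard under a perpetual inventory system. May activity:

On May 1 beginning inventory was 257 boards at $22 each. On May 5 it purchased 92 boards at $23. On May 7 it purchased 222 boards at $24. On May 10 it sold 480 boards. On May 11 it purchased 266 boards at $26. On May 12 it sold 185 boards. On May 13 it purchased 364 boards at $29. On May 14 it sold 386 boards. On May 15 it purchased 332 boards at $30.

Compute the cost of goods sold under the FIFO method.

May 10, 480 sold [FIFO — oldest first]: 257 @ $22 + 92 @ $23 + 131 @ $24 = $10,914
May 12, 185 sold [FIFO — oldest first]: 91 @ $24 + 94 @ $26 = $4,628
May 14, 386 sold [FIFO — oldest first]: 172 @ $26 + 214 @ $29 = $10,678
Total COGS = $10,914 + $4,628 + $10,678 = $26,220
Ending inventory: 150 @ $29 + 332 @ $30 = $14,310

COGS = $26,220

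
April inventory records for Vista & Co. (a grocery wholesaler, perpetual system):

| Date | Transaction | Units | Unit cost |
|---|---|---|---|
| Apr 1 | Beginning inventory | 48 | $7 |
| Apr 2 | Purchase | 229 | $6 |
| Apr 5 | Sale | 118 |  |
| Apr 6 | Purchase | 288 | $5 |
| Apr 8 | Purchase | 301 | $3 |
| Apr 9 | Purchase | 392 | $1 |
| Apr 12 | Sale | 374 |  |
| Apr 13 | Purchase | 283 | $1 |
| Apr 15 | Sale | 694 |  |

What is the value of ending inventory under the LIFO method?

Apr 5, 118 sold [LIFO — newest first]: 118 @ $6 = $708
Apr 12, 374 sold [LIFO — newest first]: 374 @ $1 = $374
Apr 15, 694 sold [LIFO — newest first]: 283 @ $1 + 18 @ $1 + 301 @ $3 + 92 @ $5 = $1,664
Total COGS = $708 + $374 + $1,664 = $2,746
Ending inventory: 48 @ $7 + 111 @ $6 + 196 @ $5 = $1,982

Ending inventory = $1,982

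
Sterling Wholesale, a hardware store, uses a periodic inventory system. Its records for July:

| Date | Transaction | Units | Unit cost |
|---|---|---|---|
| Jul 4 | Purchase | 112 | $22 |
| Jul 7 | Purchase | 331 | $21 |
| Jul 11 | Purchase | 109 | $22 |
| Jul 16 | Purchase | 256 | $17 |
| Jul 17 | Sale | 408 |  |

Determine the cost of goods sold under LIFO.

COGS = $7,653

Jul 17, 408 sold [LIFO — newest first]: 256 @ $17 + 109 @ $22 + 43 @ $21 = $7,653
Ending inventory: 112 @ $22 + 288 @ $21 = $8,512
Check: goods available $16,165 = COGS $7,653 + ending $8,512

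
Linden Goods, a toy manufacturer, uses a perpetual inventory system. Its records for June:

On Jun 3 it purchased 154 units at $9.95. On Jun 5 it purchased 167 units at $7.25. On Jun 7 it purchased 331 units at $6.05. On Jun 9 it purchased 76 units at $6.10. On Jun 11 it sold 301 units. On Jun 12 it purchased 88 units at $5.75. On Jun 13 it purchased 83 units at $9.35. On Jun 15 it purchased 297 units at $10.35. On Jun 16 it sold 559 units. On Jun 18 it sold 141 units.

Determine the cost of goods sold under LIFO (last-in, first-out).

Jun 11, 301 sold [LIFO — newest first]: 76 @ $6.10 + 225 @ $6.05 = $1,824.85
Jun 16, 559 sold [LIFO — newest first]: 297 @ $10.35 + 83 @ $9.35 + 88 @ $5.75 + 91 @ $6.05 = $4,906.55
Jun 18, 141 sold [LIFO — newest first]: 15 @ $6.05 + 126 @ $7.25 = $1,004.25
Total COGS = $1,824.85 + $4,906.55 + $1,004.25 = $7,735.65
Ending inventory: 154 @ $9.95 + 41 @ $7.25 = $1,829.55

COGS = $7,735.65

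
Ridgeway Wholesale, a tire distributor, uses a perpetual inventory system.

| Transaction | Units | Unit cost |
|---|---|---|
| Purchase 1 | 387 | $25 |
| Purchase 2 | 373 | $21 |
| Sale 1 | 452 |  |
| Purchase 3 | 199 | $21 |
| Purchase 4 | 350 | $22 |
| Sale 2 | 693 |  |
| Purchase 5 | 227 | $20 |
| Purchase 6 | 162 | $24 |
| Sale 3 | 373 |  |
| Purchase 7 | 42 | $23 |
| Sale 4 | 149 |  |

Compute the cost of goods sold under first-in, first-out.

Sale 1 (452) [FIFO — oldest first]: 387 @ $25 + 65 @ $21 = $11,040
Sale 2 (693) [FIFO — oldest first]: 308 @ $21 + 199 @ $21 + 186 @ $22 = $14,739
Sale 3 (373) [FIFO — oldest first]: 164 @ $22 + 209 @ $20 = $7,788
Sale 4 (149) [FIFO — oldest first]: 18 @ $20 + 131 @ $24 = $3,504
Total COGS = $11,040 + $14,739 + $7,788 + $3,504 = $37,071
Ending inventory: 31 @ $24 + 42 @ $23 = $1,710
Check: goods available $38,781 = COGS $37,071 + ending $1,710

COGS = $37,071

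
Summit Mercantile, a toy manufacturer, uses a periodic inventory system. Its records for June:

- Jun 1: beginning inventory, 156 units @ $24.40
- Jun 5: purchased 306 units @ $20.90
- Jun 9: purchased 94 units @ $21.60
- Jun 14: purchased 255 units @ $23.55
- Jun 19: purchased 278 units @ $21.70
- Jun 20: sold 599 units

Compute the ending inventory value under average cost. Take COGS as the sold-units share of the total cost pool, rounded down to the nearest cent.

Jun 20, sell 599: 599/1089 × $24,270.05 → $13,349.64
Ending inventory (cost pool remaining) = $10,920.41
Check: goods available $24,270.05 = COGS $13,349.64 + ending $10,920.41

Ending inventory = $10,920.41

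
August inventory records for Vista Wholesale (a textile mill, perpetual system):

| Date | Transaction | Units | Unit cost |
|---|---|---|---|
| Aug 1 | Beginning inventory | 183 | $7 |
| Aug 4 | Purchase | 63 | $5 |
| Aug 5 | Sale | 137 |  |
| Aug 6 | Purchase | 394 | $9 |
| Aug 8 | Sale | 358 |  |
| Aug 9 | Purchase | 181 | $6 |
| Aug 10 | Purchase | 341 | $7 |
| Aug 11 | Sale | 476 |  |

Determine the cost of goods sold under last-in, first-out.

COGS = $7,252

Aug 5, 137 sold [LIFO — newest first]: 63 @ $5 + 74 @ $7 = $833
Aug 8, 358 sold [LIFO — newest first]: 358 @ $9 = $3,222
Aug 11, 476 sold [LIFO — newest first]: 341 @ $7 + 135 @ $6 = $3,197
Total COGS = $833 + $3,222 + $3,197 = $7,252
Ending inventory: 109 @ $7 + 36 @ $9 + 46 @ $6 = $1,363
Check: goods available $8,615 = COGS $7,252 + ending $1,363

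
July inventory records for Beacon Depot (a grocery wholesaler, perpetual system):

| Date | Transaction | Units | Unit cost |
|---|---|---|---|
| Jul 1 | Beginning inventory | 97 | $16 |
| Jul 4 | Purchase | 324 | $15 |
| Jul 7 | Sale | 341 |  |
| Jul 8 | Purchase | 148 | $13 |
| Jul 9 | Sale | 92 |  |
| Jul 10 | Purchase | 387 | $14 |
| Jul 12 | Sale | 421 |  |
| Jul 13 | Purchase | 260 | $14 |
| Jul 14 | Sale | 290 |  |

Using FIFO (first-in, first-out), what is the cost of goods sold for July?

Jul 7, 341 sold [FIFO — oldest first]: 97 @ $16 + 244 @ $15 = $5,212
Jul 9, 92 sold [FIFO — oldest first]: 80 @ $15 + 12 @ $13 = $1,356
Jul 12, 421 sold [FIFO — oldest first]: 136 @ $13 + 285 @ $14 = $5,758
Jul 14, 290 sold [FIFO — oldest first]: 102 @ $14 + 188 @ $14 = $4,060
Total COGS = $5,212 + $1,356 + $5,758 + $4,060 = $16,386
Ending inventory: 72 @ $14 = $1,008

COGS = $16,386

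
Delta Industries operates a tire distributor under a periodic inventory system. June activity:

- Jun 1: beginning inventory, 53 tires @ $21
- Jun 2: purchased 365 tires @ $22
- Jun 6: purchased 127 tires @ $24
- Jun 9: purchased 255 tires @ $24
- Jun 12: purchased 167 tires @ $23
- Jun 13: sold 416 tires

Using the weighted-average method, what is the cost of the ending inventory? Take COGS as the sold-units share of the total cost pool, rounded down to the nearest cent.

Jun 13, sell 416: 416/967 × $22,152.00 → $9,529.71
Ending inventory (cost pool remaining) = $12,622.29
Check: goods available $22,152.00 = COGS $9,529.71 + ending $12,622.29

Ending inventory = $12,622.29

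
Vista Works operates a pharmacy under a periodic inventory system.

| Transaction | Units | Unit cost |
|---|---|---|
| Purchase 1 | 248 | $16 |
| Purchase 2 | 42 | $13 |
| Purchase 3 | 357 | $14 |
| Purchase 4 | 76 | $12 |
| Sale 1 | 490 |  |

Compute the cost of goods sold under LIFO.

COGS = $6,696

Sale 1 (490) [LIFO — newest first]: 76 @ $12 + 357 @ $14 + 42 @ $13 + 15 @ $16 = $6,696
Ending inventory: 233 @ $16 = $3,728
Check: goods available $10,424 = COGS $6,696 + ending $3,728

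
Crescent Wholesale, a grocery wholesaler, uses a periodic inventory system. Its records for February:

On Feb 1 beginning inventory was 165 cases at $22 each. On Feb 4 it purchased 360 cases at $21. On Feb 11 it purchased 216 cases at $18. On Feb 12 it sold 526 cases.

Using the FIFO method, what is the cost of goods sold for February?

Feb 12, 526 sold [FIFO — oldest first]: 165 @ $22 + 360 @ $21 + 1 @ $18 = $11,208
Ending inventory: 215 @ $18 = $3,870
Check: goods available $15,078 = COGS $11,208 + ending $3,870

COGS = $11,208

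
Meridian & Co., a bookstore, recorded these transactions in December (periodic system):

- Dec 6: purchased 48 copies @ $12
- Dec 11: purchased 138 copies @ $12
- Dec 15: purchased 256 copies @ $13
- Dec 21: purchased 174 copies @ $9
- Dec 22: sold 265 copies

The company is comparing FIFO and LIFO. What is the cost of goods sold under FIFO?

FIFO COGS: 48 @ $12 + 138 @ $12 + 79 @ $13 = $3,259
LIFO COGS: 174 @ $9 + 91 @ $13 = $2,749

COGS = $3,259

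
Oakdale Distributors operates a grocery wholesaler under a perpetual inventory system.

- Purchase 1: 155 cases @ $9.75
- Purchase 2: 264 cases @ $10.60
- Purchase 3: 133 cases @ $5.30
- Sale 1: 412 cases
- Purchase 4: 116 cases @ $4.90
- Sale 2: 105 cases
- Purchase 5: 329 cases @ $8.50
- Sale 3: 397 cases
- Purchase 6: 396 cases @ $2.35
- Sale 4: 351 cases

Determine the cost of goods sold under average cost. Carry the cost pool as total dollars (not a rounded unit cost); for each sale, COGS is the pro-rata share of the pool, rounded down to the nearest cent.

After Purchase 1: 155 on hand, pool $1,511.25 (≈ $9.7500 each)
After Purchase 2: 419 on hand, pool $4,309.65 (≈ $10.2856 each)
After Purchase 3: 552 on hand, pool $5,014.55 (≈ $9.0843 each)
Sale 1, sell 412: 412/552 × $5,014.55 → $3,742.74
After Purchase 4: 256 on hand, pool $1,840.21 (≈ $7.1883 each)
Sale 2, sell 105: 105/256 × $1,840.21 → $754.77
After Purchase 5: 480 on hand, pool $3,881.94 (≈ $8.0874 each)
Sale 3, sell 397: 397/480 × $3,881.94 → $3,210.68
After Purchase 6: 479 on hand, pool $1,601.86 (≈ $3.3442 each)
Sale 4, sell 351: 351/479 × $1,601.86 → $1,173.80
Total COGS = $3,742.74 + $754.77 + $3,210.68 + $1,173.80 = $8,881.99
Ending inventory (cost pool remaining) = $428.06
Check: goods available $9,310.05 = COGS $8,881.99 + ending $428.06

COGS = $8,881.99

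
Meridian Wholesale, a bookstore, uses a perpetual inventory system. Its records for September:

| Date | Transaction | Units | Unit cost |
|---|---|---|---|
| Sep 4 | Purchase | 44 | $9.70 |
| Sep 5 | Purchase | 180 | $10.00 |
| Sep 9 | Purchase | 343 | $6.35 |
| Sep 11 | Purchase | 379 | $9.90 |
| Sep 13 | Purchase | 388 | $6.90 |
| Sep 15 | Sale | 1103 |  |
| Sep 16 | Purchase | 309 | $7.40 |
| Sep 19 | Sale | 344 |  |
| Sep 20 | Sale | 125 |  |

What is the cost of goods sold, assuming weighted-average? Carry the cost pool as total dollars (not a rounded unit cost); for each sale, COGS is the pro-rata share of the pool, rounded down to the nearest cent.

After Sep 4: 44 on hand, pool $426.80 (≈ $9.7000 each)
After Sep 5: 224 on hand, pool $2,226.80 (≈ $9.9411 each)
After Sep 9: 567 on hand, pool $4,404.85 (≈ $7.7687 each)
After Sep 11: 946 on hand, pool $8,156.95 (≈ $8.6226 each)
After Sep 13: 1334 on hand, pool $10,834.15 (≈ $8.1216 each)
Sep 15, sell 1103: 1103/1334 × $10,834.15 → $8,958.07
After Sep 16: 540 on hand, pool $4,162.68 (≈ $7.7087 each)
Sep 19, sell 344: 344/540 × $4,162.68 → $2,651.78
Sep 20, sell 125: 125/196 × $1,510.90 → $963.58
Total COGS = $8,958.07 + $2,651.78 + $963.58 = $12,573.43
Ending inventory (cost pool remaining) = $547.32

COGS = $12,573.43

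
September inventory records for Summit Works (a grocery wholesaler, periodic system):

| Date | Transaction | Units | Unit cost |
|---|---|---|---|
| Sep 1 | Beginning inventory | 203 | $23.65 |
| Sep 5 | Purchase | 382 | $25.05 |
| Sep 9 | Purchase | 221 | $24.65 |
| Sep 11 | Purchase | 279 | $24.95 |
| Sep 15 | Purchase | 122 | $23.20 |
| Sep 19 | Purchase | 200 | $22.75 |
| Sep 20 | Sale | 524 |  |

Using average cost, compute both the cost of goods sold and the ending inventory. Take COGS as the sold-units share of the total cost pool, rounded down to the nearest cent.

COGS = $12,721.67; ending inventory = $21,437.48

Sep 20, sell 524: 524/1407 × $34,159.15 → $12,721.67
Ending inventory (cost pool remaining) = $21,437.48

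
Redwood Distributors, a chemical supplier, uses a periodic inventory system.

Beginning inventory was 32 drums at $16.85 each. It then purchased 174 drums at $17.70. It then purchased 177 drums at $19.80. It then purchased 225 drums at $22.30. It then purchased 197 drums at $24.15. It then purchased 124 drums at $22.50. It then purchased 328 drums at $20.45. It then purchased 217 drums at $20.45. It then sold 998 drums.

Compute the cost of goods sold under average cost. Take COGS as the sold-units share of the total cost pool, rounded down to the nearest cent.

Sale 1, sell 998: 998/1474 × $30,833.90 → $20,876.68
Ending inventory (cost pool remaining) = $9,957.22

COGS = $20,876.68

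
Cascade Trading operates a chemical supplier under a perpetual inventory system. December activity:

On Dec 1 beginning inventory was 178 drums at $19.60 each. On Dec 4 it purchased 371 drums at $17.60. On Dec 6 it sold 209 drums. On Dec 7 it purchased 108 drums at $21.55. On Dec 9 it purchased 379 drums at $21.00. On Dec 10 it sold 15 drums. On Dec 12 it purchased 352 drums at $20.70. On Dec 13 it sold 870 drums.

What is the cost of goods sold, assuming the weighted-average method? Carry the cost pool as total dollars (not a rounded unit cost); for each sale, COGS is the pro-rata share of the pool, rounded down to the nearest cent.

After Dec 1: 178 on hand, pool $3,488.80 (≈ $19.6000 each)
After Dec 4: 549 on hand, pool $10,018.40 (≈ $18.2485 each)
Dec 6, sell 209: 209/549 × $10,018.40 → $3,813.92
After Dec 7: 448 on hand, pool $8,531.88 (≈ $19.0444 each)
After Dec 9: 827 on hand, pool $16,490.88 (≈ $19.9406 each)
Dec 10, sell 15: 15/827 × $16,490.88 → $299.10
After Dec 12: 1164 on hand, pool $23,478.18 (≈ $20.1703 each)
Dec 13, sell 870: 870/1164 × $23,478.18 → $17,548.12
Total COGS = $3,813.92 + $299.10 + $17,548.12 = $21,661.14
Ending inventory (cost pool remaining) = $5,930.06

COGS = $21,661.14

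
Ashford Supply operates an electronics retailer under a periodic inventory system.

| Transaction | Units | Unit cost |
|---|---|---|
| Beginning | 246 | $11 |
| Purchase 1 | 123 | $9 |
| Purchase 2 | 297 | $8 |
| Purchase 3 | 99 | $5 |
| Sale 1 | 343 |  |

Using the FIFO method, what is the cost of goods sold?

Sale 1 (343) [FIFO — oldest first]: 246 @ $11 + 97 @ $9 = $3,579
Ending inventory: 26 @ $9 + 297 @ $8 + 99 @ $5 = $3,105
Check: goods available $6,684 = COGS $3,579 + ending $3,105

COGS = $3,579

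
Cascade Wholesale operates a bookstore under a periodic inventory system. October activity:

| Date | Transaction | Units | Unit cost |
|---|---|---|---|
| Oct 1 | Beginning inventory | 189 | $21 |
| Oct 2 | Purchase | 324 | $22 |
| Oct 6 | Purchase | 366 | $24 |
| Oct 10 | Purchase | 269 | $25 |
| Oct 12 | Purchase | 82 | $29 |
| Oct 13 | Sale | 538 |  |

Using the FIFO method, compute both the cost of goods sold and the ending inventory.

Oct 13, 538 sold [FIFO — oldest first]: 189 @ $21 + 324 @ $22 + 25 @ $24 = $11,697
Ending inventory: 341 @ $24 + 269 @ $25 + 82 @ $29 = $17,287

COGS = $11,697; ending inventory = $17,287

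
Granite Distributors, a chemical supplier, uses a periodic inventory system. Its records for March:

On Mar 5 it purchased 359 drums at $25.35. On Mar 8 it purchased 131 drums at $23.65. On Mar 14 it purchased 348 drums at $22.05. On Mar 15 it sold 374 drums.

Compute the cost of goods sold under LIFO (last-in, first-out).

Mar 15, 374 sold [LIFO — newest first]: 348 @ $22.05 + 26 @ $23.65 = $8,288.30
Ending inventory: 359 @ $25.35 + 105 @ $23.65 = $11,583.90

COGS = $8,288.30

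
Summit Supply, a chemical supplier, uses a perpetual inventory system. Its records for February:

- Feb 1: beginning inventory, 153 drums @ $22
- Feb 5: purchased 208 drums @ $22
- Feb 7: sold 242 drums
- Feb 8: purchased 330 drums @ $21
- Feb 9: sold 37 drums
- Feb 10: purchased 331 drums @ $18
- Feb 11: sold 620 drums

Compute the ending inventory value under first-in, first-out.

Feb 7, 242 sold [FIFO — oldest first]: 153 @ $22 + 89 @ $22 = $5,324
Feb 9, 37 sold [FIFO — oldest first]: 37 @ $22 = $814
Feb 11, 620 sold [FIFO — oldest first]: 82 @ $22 + 330 @ $21 + 208 @ $18 = $12,478
Total COGS = $5,324 + $814 + $12,478 = $18,616
Ending inventory: 123 @ $18 = $2,214

Ending inventory = $2,214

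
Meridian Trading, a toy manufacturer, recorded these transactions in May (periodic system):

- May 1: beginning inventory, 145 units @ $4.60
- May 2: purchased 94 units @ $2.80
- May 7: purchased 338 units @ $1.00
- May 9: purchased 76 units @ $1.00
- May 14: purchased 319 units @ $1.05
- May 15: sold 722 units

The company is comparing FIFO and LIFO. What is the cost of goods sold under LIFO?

FIFO COGS: 145 @ $4.60 + 94 @ $2.80 + 338 @ $1.00 + 76 @ $1.00 + 69 @ $1.05 = $1,416.65
LIFO COGS: 319 @ $1.05 + 76 @ $1.00 + 327 @ $1.00 = $737.95

COGS = $737.95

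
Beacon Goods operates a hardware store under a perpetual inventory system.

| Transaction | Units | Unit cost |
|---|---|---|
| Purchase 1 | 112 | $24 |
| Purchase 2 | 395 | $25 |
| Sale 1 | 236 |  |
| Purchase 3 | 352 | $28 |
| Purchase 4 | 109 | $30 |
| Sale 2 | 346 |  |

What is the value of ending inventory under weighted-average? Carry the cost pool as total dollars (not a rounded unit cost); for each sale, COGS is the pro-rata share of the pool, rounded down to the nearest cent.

Ending inventory = $10,462.68

After Purchase 1: 112 on hand, pool $2,688.00 (≈ $24.0000 each)
After Purchase 2: 507 on hand, pool $12,563.00 (≈ $24.7791 each)
Sale 1, sell 236: 236/507 × $12,563.00 → $5,847.86
After Purchase 3: 623 on hand, pool $16,571.14 (≈ $26.5989 each)
After Purchase 4: 732 on hand, pool $19,841.14 (≈ $27.1054 each)
Sale 2, sell 346: 346/732 × $19,841.14 → $9,378.46
Total COGS = $5,847.86 + $9,378.46 = $15,226.32
Ending inventory (cost pool remaining) = $10,462.68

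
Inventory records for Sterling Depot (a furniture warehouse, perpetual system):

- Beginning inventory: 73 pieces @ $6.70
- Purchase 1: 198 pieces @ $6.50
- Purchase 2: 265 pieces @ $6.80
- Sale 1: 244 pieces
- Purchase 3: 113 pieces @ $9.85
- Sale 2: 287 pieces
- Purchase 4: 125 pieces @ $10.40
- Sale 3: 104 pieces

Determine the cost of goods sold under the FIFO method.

Sale 1 (244) [FIFO — oldest first]: 73 @ $6.70 + 171 @ $6.50 = $1,600.60
Sale 2 (287) [FIFO — oldest first]: 27 @ $6.50 + 260 @ $6.80 = $1,943.50
Sale 3 (104) [FIFO — oldest first]: 5 @ $6.80 + 99 @ $9.85 = $1,009.15
Total COGS = $1,600.60 + $1,943.50 + $1,009.15 = $4,553.25
Ending inventory: 14 @ $9.85 + 125 @ $10.40 = $1,437.90

COGS = $4,553.25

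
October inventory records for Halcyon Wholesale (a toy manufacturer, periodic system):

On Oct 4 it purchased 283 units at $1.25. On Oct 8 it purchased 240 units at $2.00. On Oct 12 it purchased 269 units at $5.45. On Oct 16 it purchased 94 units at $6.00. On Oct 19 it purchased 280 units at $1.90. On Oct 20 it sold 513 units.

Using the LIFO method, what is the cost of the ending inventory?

Ending inventory = $1,542.25

Oct 20, 513 sold [LIFO — newest first]: 280 @ $1.90 + 94 @ $6.00 + 139 @ $5.45 = $1,853.55
Ending inventory: 283 @ $1.25 + 240 @ $2.00 + 130 @ $5.45 = $1,542.25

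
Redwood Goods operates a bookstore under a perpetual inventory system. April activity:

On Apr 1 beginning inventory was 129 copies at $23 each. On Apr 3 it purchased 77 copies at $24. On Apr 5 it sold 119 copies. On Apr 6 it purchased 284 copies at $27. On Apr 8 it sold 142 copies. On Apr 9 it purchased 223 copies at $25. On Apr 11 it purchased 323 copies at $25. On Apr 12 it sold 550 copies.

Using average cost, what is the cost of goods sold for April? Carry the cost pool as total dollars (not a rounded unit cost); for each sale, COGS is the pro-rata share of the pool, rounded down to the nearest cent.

COGS = $20,431.56

After Apr 1: 129 on hand, pool $2,967.00 (≈ $23.0000 each)
After Apr 3: 206 on hand, pool $4,815.00 (≈ $23.3738 each)
Apr 5, sell 119: 119/206 × $4,815.00 → $2,781.48
After Apr 6: 371 on hand, pool $9,701.52 (≈ $26.1496 each)
Apr 8, sell 142: 142/371 × $9,701.52 → $3,713.25
After Apr 9: 452 on hand, pool $11,563.27 (≈ $25.5825 each)
After Apr 11: 775 on hand, pool $19,638.27 (≈ $25.3397 each)
Apr 12, sell 550: 550/775 × $19,638.27 → $13,936.83
Total COGS = $2,781.48 + $3,713.25 + $13,936.83 = $20,431.56
Ending inventory (cost pool remaining) = $5,701.44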